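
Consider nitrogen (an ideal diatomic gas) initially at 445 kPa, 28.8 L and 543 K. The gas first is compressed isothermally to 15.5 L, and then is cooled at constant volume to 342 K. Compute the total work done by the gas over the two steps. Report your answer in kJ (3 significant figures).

W_total ≈ -7.94 kJ

Step 1 (isothermal): W = P₁V₁ ln(V₂/V₁) = (12816) ln(15.5/28.8) = -7940 J.
Step 2 (isochoric): W = 0 (constant volume).
W_total = -7940 + 0 = -7940 J.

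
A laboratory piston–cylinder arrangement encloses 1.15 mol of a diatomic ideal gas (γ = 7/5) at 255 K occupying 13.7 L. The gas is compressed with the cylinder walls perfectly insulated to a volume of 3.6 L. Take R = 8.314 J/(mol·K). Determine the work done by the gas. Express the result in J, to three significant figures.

Adiabatic: TV^(γ−1) = const with γ = 7/5.
T₂ = T₁ (V₁/V₂)^(γ−1) = 255 × (13.7/3.6)^0.4 = 255 × 1.707 = 435.2 K.
W_by = nCᵥ(T₁ − T₂) = (1.15)(20.79)(255 − 435.2) = -4308 J.

W ≈ -4310 J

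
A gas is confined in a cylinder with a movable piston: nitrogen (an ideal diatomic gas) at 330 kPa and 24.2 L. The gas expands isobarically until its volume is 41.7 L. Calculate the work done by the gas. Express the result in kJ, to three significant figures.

W ≈ 5.78 kJ

Isobaric: W = P ΔV.
W = (330 kPa)(41.7 − 24.2 L) = (330)(17.5) = 5775 J.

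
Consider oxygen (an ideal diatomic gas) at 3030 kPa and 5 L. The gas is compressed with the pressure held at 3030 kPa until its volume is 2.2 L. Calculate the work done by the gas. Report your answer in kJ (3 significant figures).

Isobaric: W = P ΔV.
W = (3030 kPa)(2.2 − 5 L) = (3030)(-2.8) = -8484 J.

W ≈ -8.48 kJ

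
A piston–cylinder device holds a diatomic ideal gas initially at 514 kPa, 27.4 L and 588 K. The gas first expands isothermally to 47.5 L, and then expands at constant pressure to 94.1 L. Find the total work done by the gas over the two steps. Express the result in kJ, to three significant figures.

W_total ≈ 21.6 kJ

Step 1 (isothermal): W = P₁V₁ ln(V₂/V₁) = (14084) ln(47.5/27.4) = 7749 J.
After step 1: P = 296.5 kPa, V = 47.5 L, T = 588 K.
Step 2 (isobaric): W = PΔV = (296.5 kPa)(94.1 − 47.5 L) = 13817 J.
W_total = 7749 + 13817 = 21565 J.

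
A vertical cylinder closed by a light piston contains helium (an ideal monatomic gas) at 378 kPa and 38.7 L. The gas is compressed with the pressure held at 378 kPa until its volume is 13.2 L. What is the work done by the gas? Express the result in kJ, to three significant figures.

Isobaric: W = P ΔV.
W = (378 kPa)(13.2 − 38.7 L) = (378)(-25.5) = -9639 J.

W ≈ -9.64 kJ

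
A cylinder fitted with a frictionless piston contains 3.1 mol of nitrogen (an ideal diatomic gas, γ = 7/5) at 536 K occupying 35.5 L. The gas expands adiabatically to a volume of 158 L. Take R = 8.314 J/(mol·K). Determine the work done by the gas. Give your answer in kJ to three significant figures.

W ≈ 15.5 kJ

Adiabatic: TV^(γ−1) = const with γ = 7/5.
T₂ = T₁ (V₁/V₂)^(γ−1) = 536 × (35.5/158)^0.4 = 536 × 0.5503 = 295 K.
W_by = nCᵥ(T₁ − T₂) = (3.1)(20.79)(536 − 295) = 15530 J.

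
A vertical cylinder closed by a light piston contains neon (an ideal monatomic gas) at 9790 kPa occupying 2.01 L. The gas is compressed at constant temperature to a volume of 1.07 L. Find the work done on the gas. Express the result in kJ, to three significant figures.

Isothermal: W = nRT ln(V₂/V₁) = P₁V₁ ln(V₂/V₁).
P₁V₁ = (9790 kPa)(2.01 L) = 19678 J.
W = 19678 × ln(1.07/2.01) = 19678 × -0.6305
W_by_gas = -12406 J; work on gas = −W_by = 12406 J.

W ≈ 12.4 kJ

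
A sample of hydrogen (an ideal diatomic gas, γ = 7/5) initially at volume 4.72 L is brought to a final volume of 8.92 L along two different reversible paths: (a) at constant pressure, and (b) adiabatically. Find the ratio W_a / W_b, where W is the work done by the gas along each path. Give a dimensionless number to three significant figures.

W_a / W_b ≈ 1.58

Path (a) isobaric: W = P₁(V₂ − V₁) → W_a/(P₁V₁) = 0.8898.
Path (b) adiabatic: W = P₁V₁(1 − (V₁/V₂)^(γ−1))/(γ−1) → W_b/(P₁V₁) = 0.5619.
W_a / W_b = 0.8898 / 0.5619 = 1.584.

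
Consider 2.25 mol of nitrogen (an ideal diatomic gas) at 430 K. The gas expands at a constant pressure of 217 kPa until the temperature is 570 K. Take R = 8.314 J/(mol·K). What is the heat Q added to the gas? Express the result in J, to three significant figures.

Q ≈ 9170 J

Isobaric: W = nRΔT = (2.25)(8.314)(140) = 2619 J.
ΔU = nCᵥΔT with Cᵥ = 5R/2: ΔU = (2.25)(20.79)(140) = 6547 J.
Q = ΔU + W = 6547 + 2619 = 9166 J.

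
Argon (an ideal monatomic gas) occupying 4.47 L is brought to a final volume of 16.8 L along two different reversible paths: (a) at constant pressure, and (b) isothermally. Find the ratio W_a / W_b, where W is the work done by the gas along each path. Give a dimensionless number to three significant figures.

W_a / W_b ≈ 2.08

Path (a) isobaric: W = P₁(V₂ − V₁) → W_a/(P₁V₁) = 2.758.
Path (b) isothermal: W = P₁V₁ ln(V₂/V₁) → W_b/(P₁V₁) = 1.324.
W_a / W_b = 2.758 / 1.324 = 2.083.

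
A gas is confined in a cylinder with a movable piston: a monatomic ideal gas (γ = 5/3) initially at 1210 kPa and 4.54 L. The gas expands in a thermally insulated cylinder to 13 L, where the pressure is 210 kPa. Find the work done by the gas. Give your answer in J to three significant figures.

Adiabatic: W = (P₁V₁ − P₂V₂)/(γ − 1) with γ = 5/3.
P₁V₁ = 5493 J, P₂V₂ = 2730 J.
W = (5493 − 2730) / 0.6667 = 4145 J.

W ≈ 4150 J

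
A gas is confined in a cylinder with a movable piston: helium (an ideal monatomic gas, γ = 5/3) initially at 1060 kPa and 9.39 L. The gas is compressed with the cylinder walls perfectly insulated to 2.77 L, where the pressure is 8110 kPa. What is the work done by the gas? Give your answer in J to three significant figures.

W ≈ -18800 J

Adiabatic: W = (P₁V₁ − P₂V₂)/(γ − 1) with γ = 5/3.
P₁V₁ = 9953 J, P₂V₂ = 22465 J.
W = (9953 − 22465) / 0.6667 = -18767 J.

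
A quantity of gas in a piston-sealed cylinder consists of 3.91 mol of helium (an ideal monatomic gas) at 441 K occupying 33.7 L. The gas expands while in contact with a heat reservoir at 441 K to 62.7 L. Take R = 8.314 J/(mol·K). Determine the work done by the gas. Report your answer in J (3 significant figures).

W ≈ 8900 J

Isothermal: W = nRT ln(V₂/V₁).
W = (3.91)(8.314)(441) × ln(62.7/33.7)
  = 14336 × 0.6209
W_by_gas = 8901 J.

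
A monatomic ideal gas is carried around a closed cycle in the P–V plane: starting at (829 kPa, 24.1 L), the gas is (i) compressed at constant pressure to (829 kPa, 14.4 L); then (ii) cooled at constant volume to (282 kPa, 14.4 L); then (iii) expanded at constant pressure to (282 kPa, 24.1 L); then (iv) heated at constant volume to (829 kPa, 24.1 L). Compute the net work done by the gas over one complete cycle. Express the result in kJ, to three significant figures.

W_net ≈ -5.31 kJ

Constant-volume legs do no work.
W(i) = (829)(14.4 − 24.1) = -8041 J; W(iii) = (282)(24.1 − 14.4) = 2735 J.
W_net = -8041 + 2735 = -5306 J (the counter-clockwise enclosed area).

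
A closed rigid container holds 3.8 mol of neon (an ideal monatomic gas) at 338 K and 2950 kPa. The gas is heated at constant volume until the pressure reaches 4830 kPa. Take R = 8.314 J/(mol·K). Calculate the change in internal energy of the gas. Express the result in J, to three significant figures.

ΔU ≈ 10200 J

Constant volume ⇒ W = 0, so Q = ΔU = nCᵥΔT with Cᵥ = 3R/2 = 12.47 J/(mol·K).
At constant V, T₂/T₁ = P₂/P₁ ⇒ ΔT = T₁(P₂/P₁ − 1) = 338·(4830/2950 − 1) = 215.4 K.
ΔU = (3.8)(12.47)(215.4) = 10208 J.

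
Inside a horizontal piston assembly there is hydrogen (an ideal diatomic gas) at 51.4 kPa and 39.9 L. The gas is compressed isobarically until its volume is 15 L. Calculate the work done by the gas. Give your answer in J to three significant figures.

W ≈ -1280 J

Isobaric: W = P ΔV.
W = (51.4 kPa)(15 − 39.9 L) = (51.4)(-24.9) = -1280 J.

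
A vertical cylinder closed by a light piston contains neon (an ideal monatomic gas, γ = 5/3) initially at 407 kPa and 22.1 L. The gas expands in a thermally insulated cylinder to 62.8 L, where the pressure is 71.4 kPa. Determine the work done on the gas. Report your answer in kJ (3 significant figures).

W ≈ -6.77 kJ

Adiabatic: W = (P₁V₁ − P₂V₂)/(γ − 1) with γ = 5/3.
P₁V₁ = 8995 J, P₂V₂ = 4484 J.
W = (8995 − 4484) / 0.6667 = 6766 J.
Work on gas = −W_by = -6766 J.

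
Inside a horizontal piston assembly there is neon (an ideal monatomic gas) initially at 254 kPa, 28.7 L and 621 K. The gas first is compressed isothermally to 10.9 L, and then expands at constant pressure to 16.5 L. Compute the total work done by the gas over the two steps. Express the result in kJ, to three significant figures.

Step 1 (isothermal): W = P₁V₁ ln(V₂/V₁) = (7290) ln(10.9/28.7) = -7058 J.
After step 1: P = 668.8 kPa, V = 10.9 L, T = 621 K.
Step 2 (isobaric): W = PΔV = (668.8 kPa)(16.5 − 10.9 L) = 3745 J.
W_total = -7058 + 3745 = -3312 J.

W_total ≈ -3.31 kJ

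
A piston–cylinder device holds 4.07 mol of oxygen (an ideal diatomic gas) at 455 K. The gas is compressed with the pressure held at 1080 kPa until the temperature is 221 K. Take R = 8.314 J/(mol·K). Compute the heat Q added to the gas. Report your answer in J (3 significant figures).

Isobaric: W = nRΔT = (4.07)(8.314)(-234) = -7918 J.
ΔU = nCᵥΔT with Cᵥ = 5R/2: ΔU = (4.07)(20.79)(-234) = -19795 J.
Q = ΔU + W = -19795 − 7918 = -27713 J.

Q ≈ -27700 J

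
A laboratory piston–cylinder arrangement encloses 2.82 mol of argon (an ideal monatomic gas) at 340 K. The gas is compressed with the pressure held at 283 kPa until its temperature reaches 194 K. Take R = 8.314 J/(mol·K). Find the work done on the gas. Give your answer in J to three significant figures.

W ≈ 3420 J

Isobaric: W = P ΔV = nR ΔT.
W = (2.82)(8.314)(194 − 340) = -3423 J.
Work on gas = −W_by = 3423 J.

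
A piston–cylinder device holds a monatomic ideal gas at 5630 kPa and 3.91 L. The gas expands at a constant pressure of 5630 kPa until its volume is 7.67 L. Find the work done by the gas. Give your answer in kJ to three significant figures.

W ≈ 21.2 kJ

Isobaric: W = P ΔV.
W = (5630 kPa)(7.67 − 3.91 L) = (5630)(3.76) = 21169 J.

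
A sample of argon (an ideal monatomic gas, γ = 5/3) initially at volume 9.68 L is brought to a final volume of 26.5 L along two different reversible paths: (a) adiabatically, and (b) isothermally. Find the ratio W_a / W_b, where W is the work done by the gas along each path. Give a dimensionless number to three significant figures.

W_a / W_b ≈ 0.728

Path (a) adiabatic: W = P₁V₁(1 − (V₁/V₂)^(γ−1))/(γ−1) → W_a/(P₁V₁) = 0.7335.
Path (b) isothermal: W = P₁V₁ ln(V₂/V₁) → W_b/(P₁V₁) = 1.007.
W_a / W_b = 0.7335 / 1.007 = 0.7283.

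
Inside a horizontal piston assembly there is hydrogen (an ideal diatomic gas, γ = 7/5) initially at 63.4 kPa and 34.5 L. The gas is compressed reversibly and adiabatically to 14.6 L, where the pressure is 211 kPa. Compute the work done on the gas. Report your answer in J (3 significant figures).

W ≈ 2230 J

Adiabatic: W = (P₁V₁ − P₂V₂)/(γ − 1) with γ = 7/5.
P₁V₁ = 2187 J, P₂V₂ = 3081 J.
W = (2187 − 3081) / 0.4 = -2233 J.
Work on gas = −W_by = 2233 J.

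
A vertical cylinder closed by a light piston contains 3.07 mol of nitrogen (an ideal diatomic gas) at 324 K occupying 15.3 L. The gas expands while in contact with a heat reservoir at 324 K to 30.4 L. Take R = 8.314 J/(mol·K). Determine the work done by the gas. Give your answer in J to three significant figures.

W ≈ 5680 J

Isothermal: W = nRT ln(V₂/V₁).
W = (3.07)(8.314)(324) × ln(30.4/15.3)
  = 8270 × 0.6866
W_by_gas = 5678 J.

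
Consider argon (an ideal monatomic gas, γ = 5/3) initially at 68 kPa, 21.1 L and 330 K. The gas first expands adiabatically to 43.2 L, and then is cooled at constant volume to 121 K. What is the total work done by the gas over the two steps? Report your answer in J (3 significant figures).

W_total ≈ 817 J

Step 1 (adiabatic): W = (P₁V₁ − P₂V₂)/(γ−1) = (1435 − 889.9)/0.667 = 817.4 J.
Step 2 (isochoric): W = 0 (constant volume).
W_total = 817.4 + 0 = 817.4 J.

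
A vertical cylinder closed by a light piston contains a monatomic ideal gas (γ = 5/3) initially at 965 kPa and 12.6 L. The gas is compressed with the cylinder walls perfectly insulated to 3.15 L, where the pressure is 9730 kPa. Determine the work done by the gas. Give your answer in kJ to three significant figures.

W ≈ -27.7 kJ

Adiabatic: W = (P₁V₁ − P₂V₂)/(γ − 1) with γ = 5/3.
P₁V₁ = 12159 J, P₂V₂ = 30650 J.
W = (12159 − 30650) / 0.6667 = -27736 J.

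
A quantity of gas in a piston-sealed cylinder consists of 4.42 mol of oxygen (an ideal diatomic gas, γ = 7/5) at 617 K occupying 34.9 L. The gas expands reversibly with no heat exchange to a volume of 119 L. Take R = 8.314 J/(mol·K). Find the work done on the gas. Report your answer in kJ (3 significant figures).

Adiabatic: TV^(γ−1) = const with γ = 7/5.
T₂ = T₁ (V₁/V₂)^(γ−1) = 617 × (34.9/119)^0.4 = 617 × 0.6122 = 377.7 K.
W_by = nCᵥ(T₁ − T₂) = (4.42)(20.79)(617 − 377.7) = 21980 J.
Work on gas = −W_by = -21980 J.

W ≈ -22.0 kJ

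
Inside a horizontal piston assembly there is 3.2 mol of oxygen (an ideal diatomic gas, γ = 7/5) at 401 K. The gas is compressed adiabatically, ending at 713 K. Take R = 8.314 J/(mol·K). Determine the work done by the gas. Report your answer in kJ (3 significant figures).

Adiabatic ⇒ Q = 0, so W_by = −ΔU = nCᵥ(T₁ − T₂).
Cᵥ = 5R/2 = 20.79 J/(mol·K).
W = (3.2)(20.79)(401 − 713) = -20752 J.

W ≈ -20.8 kJ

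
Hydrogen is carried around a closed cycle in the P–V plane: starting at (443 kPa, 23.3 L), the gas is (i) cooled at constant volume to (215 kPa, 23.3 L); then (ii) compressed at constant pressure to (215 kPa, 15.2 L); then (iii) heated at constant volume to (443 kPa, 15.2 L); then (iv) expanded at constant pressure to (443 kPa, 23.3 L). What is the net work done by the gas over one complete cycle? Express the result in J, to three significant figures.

W_net ≈ 1850 J

Constant-volume legs do no work.
W(ii) = (215)(15.2 − 23.3) = -1742 J; W(iv) = (443)(23.3 − 15.2) = 3588 J.
W_net = -1742 + 3588 = 1847 J (the clockwise enclosed area).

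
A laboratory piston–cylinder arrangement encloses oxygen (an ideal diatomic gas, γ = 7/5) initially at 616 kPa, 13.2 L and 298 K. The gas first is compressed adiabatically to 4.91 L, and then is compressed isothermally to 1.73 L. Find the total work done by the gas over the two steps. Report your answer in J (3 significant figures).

Step 1 (adiabatic): W = (P₁V₁ − P₂V₂)/(γ−1) = (8131 − 12077)/0.4 = -9864 J.
After step 1: P = 2460 kPa, V = 4.91 L, T = 442.6 K.
Step 2 (isothermal): W = P₁V₁ ln(V₂/V₁) = (12077) ln(1.73/4.91) = -12598 J.
W_total = -9864 − 12598 = -22462 J.

W_total ≈ -22500 J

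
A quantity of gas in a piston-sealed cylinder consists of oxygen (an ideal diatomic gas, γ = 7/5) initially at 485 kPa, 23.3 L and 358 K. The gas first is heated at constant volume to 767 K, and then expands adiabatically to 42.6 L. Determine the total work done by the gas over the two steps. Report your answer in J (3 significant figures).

W_total ≈ 13000 J

Step 1 (isochoric): W = 0 (constant volume).
After step 1: P = 1039 kPa (V unchanged).
Step 2 (adiabatic): W = (P₁V₁ − P₂V₂)/(γ−1) = (24211 − 19019)/0.4 = 12980 J.
W_total = 0 + 12980 = 12980 J.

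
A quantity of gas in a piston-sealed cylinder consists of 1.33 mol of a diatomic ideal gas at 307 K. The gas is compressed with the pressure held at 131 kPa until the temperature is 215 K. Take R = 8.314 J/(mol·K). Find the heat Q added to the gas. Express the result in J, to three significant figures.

Isobaric: W = nRΔT = (1.33)(8.314)(-92) = -1017 J.
ΔU = nCᵥΔT with Cᵥ = 5R/2: ΔU = (1.33)(20.79)(-92) = -2543 J.
Q = ΔU + W = -2543 − 1017 = -3561 J.

Q ≈ -3560 J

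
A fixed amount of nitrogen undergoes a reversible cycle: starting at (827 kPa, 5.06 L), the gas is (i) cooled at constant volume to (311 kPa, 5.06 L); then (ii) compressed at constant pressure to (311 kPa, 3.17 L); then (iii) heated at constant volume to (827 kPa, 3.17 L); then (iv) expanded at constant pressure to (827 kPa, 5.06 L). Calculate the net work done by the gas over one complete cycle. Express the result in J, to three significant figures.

W_net ≈ 975 J

Constant-volume legs do no work.
W(ii) = (311)(3.17 − 5.06) = -587.8 J; W(iv) = (827)(5.06 − 3.17) = 1563 J.
W_net = -587.8 + 1563 = 975.2 J (the clockwise enclosed area).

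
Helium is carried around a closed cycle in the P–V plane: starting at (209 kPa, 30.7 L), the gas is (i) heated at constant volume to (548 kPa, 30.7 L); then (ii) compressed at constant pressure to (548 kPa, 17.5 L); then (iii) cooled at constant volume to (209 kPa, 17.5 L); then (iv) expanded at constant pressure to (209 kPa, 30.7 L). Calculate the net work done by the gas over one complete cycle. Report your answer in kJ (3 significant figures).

Constant-volume legs do no work.
W(ii) = (548)(17.5 − 30.7) = -7234 J; W(iv) = (209)(30.7 − 17.5) = 2759 J.
W_net = -7234 + 2759 = -4475 J (the counter-clockwise enclosed area).

W_net ≈ -4.47 kJ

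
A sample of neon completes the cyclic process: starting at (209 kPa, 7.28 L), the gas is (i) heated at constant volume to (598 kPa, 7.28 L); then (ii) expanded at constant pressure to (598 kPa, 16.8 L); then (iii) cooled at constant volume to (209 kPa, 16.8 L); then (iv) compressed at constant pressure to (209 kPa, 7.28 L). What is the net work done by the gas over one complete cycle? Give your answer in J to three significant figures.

W_net ≈ 3700 J

Constant-volume legs do no work.
W(ii) = (598)(16.8 − 7.28) = 5693 J; W(iv) = (209)(7.28 − 16.8) = -1990 J.
W_net = 5693 − 1990 = 3703 J (the clockwise enclosed area).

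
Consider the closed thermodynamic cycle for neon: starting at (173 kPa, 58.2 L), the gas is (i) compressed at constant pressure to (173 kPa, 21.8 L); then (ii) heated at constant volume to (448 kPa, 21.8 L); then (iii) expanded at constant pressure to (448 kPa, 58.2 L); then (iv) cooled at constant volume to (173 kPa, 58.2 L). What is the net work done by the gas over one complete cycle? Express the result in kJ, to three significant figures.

Constant-volume legs do no work.
W(i) = (173)(21.8 − 58.2) = -6297 J; W(iii) = (448)(58.2 − 21.8) = 16307 J.
W_net = -6297 + 16307 = 10010 J (the clockwise enclosed area).

W_net ≈ 10.0 kJ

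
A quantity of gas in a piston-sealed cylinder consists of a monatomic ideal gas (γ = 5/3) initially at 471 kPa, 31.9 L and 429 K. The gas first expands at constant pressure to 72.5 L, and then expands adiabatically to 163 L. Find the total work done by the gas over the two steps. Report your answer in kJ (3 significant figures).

Step 1 (isobaric): W = PΔV = (471 kPa)(72.5 − 31.9 L) = 19123 J.
After step 1: P = 471 kPa, V = 72.5 L, T = 975 K.
Step 2 (adiabatic): W = (P₁V₁ − P₂V₂)/(γ−1) = (34148 − 19897)/0.667 = 21375 J.
W_total = 19123 + 21375 = 40498 J.

W_total ≈ 40.5 kJ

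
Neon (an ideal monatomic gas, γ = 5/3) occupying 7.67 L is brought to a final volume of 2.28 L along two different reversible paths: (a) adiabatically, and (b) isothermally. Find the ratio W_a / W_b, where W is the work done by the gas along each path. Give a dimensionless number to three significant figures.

W_a / W_b ≈ 1.54

Path (a) adiabatic: W = P₁V₁(1 − (V₁/V₂)^(γ−1))/(γ−1) → W_a/(P₁V₁) = -1.868.
Path (b) isothermal: W = P₁V₁ ln(V₂/V₁) → W_b/(P₁V₁) = -1.213.
W_a / W_b = -1.868 / -1.213 = 1.54.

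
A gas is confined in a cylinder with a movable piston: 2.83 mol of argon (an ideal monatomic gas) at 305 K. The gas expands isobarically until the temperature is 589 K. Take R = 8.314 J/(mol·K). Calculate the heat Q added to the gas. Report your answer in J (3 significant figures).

Q ≈ 16700 J

Isobaric: W = nRΔT = (2.83)(8.314)(284) = 6682 J.
ΔU = nCᵥΔT with Cᵥ = 3R/2: ΔU = (2.83)(12.47)(284) = 10023 J.
Q = ΔU + W = 10023 + 6682 = 16705 J.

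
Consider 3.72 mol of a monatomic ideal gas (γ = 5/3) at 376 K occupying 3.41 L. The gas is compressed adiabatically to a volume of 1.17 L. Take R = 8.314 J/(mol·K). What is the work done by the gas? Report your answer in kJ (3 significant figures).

W ≈ -18.1 kJ

Adiabatic: TV^(γ−1) = const with γ = 5/3.
T₂ = T₁ (V₁/V₂)^(γ−1) = 376 × (3.41/1.17)^0.667 = 376 × 2.04 = 767.2 K.
W_by = nCᵥ(T₁ − T₂) = (3.72)(12.47)(376 − 767.2) = -18148 J.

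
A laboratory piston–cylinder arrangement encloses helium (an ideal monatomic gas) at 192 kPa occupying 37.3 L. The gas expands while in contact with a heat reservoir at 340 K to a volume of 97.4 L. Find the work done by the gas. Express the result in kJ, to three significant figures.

Isothermal: W = nRT ln(V₂/V₁) = P₁V₁ ln(V₂/V₁).
P₁V₁ = (192 kPa)(37.3 L) = 7162 J.
W = 7162 × ln(97.4/37.3) = 7162 × 0.9598
W_by_gas = 6874 J.

W ≈ 6.87 kJ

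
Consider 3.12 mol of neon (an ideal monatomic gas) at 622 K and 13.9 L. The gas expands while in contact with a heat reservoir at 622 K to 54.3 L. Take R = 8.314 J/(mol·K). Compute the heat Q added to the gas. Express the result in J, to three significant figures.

Isothermal ⇒ ΔU = 0, so Q = W = nRT ln(V₂/V₁).
Q = (3.12)(8.314)(622) ln(54.3/13.9) = 16134 × 1.363 = 21985 J.

Q ≈ 22000 J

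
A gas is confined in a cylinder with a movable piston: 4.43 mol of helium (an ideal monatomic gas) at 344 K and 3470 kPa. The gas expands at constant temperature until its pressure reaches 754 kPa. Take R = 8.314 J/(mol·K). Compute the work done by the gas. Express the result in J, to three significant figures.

W ≈ 19300 J

Isothermal process: W = nRT ln(V₂/V₁) = nRT ln(P₁/P₂).
W = (4.43)(8.314)(344) × ln(3470/754)
  = 12670 × ln(4.602) = 12670 × 1.527
W_by_gas = 19341 J.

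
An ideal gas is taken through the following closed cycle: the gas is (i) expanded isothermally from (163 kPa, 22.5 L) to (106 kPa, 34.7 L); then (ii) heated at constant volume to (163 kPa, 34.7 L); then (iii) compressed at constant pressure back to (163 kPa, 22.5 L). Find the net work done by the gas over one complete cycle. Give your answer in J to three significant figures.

W_net ≈ -400 J

Leg (i): W = PᵢVᵢ ln(V_f/Vᵢ) = (3668) ln(34.7/22.5) = 1589 J.
Leg (ii): W = 0.
Leg (iii): W = PΔV = (163)(22.5 − 34.7) = -1989 J.
W_net = 1589 − 1989 = -399.7 J.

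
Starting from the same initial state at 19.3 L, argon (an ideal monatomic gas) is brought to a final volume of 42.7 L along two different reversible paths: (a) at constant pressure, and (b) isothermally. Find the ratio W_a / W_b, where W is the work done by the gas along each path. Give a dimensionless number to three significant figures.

Path (a) isobaric: W = P₁(V₂ − V₁) → W_a/(P₁V₁) = 1.212.
Path (b) isothermal: W = P₁V₁ ln(V₂/V₁) → W_b/(P₁V₁) = 0.7941.
W_a / W_b = 1.212 / 0.7941 = 1.527.

W_a / W_b ≈ 1.53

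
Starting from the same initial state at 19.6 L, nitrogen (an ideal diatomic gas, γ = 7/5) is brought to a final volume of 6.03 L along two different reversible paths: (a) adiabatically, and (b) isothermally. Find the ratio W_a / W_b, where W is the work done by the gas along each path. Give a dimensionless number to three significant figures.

W_a / W_b ≈ 1.28

Path (a) adiabatic: W = P₁V₁(1 − (V₁/V₂)^(γ−1))/(γ−1) → W_a/(P₁V₁) = -1.506.
Path (b) isothermal: W = P₁V₁ ln(V₂/V₁) → W_b/(P₁V₁) = -1.179.
W_a / W_b = -1.506 / -1.179 = 1.278.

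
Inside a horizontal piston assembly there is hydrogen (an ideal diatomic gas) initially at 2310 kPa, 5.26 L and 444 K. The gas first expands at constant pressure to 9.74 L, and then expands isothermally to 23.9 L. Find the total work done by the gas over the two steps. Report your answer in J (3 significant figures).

Step 1 (isobaric): W = PΔV = (2310 kPa)(9.74 − 5.26 L) = 10349 J.
After step 1: P = 2310 kPa, V = 9.74 L, T = 822.2 K.
Step 2 (isothermal): W = P₁V₁ ln(V₂/V₁) = (22499) ln(23.9/9.74) = 20196 J.
W_total = 10349 + 20196 = 30545 J.

W_total ≈ 30500 J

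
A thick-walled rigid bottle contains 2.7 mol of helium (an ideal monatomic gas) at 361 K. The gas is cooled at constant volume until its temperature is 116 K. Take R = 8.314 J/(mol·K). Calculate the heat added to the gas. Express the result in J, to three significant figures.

Q ≈ -8250 J

Constant volume ⇒ W = 0, so Q = ΔU = nCᵥΔT with Cᵥ = 3R/2 = 12.47 J/(mol·K).
ΔU = (2.7)(12.47)(116 − 361) = -8250 J.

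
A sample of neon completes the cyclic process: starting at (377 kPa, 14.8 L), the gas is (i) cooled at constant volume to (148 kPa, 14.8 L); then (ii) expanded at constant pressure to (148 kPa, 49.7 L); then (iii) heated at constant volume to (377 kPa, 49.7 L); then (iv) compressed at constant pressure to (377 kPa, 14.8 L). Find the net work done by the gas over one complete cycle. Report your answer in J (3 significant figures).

Constant-volume legs do no work.
W(ii) = (148)(49.7 − 14.8) = 5165 J; W(iv) = (377)(14.8 − 49.7) = -13157 J.
W_net = 5165 − 13157 = -7992 J (the counter-clockwise enclosed area).

W_net ≈ -7990 J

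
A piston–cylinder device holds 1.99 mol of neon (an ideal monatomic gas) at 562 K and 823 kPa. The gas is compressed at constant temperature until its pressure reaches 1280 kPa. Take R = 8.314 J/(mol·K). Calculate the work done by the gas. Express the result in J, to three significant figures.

Isothermal process: W = nRT ln(V₂/V₁) = nRT ln(P₁/P₂).
W = (1.99)(8.314)(562) × ln(823/1280)
  = 9298 × ln(0.643) = 9298 × -0.4417
W_by_gas = -4107 J.

W ≈ -4110 J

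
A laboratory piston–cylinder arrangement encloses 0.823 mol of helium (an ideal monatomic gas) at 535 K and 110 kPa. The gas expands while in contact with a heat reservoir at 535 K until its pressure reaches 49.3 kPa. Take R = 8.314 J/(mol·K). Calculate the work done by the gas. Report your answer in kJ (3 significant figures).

Isothermal process: W = nRT ln(V₂/V₁) = nRT ln(P₁/P₂).
W = (0.823)(8.314)(535) × ln(110/49.3)
  = 3661 × ln(2.231) = 3661 × 0.8026
W_by_gas = 2938 J.

W ≈ 2.94 kJ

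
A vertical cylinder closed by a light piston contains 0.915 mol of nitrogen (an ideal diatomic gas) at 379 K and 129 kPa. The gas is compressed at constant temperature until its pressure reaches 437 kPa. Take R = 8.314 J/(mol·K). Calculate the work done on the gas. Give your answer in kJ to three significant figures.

Isothermal process: W = nRT ln(V₂/V₁) = nRT ln(P₁/P₂).
W = (0.915)(8.314)(379) × ln(129/437)
  = 2883 × ln(0.2952) = 2883 × -1.22
W_by_gas = -3518 J; work on gas = −W_by = 3518 J.

W ≈ 3.52 kJ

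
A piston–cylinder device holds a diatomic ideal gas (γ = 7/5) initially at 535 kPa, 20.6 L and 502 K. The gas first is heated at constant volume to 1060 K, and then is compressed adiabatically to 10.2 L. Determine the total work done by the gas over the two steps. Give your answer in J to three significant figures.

W_total ≈ -18900 J

Step 1 (isochoric): W = 0 (constant volume).
After step 1: P = 1130 kPa (V unchanged).
Step 2 (adiabatic): W = (P₁V₁ − P₂V₂)/(γ−1) = (23271 − 30827)/0.4 = -18889 J.
W_total = 0 − 18889 = -18889 J.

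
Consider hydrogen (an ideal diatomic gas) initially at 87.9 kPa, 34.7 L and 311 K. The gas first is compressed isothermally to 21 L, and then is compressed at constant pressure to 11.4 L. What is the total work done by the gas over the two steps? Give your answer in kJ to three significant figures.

W_total ≈ -2.93 kJ

Step 1 (isothermal): W = P₁V₁ ln(V₂/V₁) = (3050) ln(21/34.7) = -1532 J.
After step 1: P = 145.2 kPa, V = 21 L, T = 311 K.
Step 2 (isobaric): W = PΔV = (145.2 kPa)(11.4 − 21 L) = -1394 J.
W_total = -1532 − 1394 = -2926 J.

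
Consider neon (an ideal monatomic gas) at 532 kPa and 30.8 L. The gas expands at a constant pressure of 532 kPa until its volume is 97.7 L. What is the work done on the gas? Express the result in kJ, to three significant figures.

Isobaric: W = P ΔV.
W = (532 kPa)(97.7 − 30.8 L) = (532)(66.9) = 35591 J.
Work on gas = −W_by = -35591 J.

W ≈ -35.6 kJ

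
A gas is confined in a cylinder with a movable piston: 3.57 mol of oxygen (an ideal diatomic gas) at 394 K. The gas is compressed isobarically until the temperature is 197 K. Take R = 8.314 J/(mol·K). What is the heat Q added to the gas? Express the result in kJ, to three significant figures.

Isobaric: W = nRΔT = (3.57)(8.314)(-197) = -5847 J.
ΔU = nCᵥΔT with Cᵥ = 5R/2: ΔU = (3.57)(20.79)(-197) = -14618 J.
Q = ΔU + W = -14618 − 5847 = -20465 J.

Q ≈ -20.5 kJ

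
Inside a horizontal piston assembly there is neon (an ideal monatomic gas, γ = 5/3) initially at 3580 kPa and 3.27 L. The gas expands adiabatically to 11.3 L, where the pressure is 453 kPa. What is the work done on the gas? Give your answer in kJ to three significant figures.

W ≈ -9.88 kJ

Adiabatic: W = (P₁V₁ − P₂V₂)/(γ − 1) with γ = 5/3.
P₁V₁ = 11707 J, P₂V₂ = 5119 J.
W = (11707 − 5119) / 0.6667 = 9882 J.
Work on gas = −W_by = -9882 J.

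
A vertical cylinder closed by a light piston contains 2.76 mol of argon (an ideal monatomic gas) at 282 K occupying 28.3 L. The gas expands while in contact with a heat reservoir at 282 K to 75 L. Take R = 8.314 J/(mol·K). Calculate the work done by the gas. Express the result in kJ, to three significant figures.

W ≈ 6.31 kJ

Isothermal: W = nRT ln(V₂/V₁).
W = (2.76)(8.314)(282) × ln(75/28.3)
  = 6471 × 0.9746
W_by_gas = 6307 J.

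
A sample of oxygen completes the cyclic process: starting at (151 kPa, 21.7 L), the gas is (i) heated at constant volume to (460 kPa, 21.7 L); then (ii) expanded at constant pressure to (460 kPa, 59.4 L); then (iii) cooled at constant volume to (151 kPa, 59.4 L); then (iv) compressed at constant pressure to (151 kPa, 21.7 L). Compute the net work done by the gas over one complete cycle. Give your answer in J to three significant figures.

W_net ≈ 11600 J

Constant-volume legs do no work.
W(ii) = (460)(59.4 − 21.7) = 17342 J; W(iv) = (151)(21.7 − 59.4) = -5693 J.
W_net = 17342 − 5693 = 11649 J (the clockwise enclosed area).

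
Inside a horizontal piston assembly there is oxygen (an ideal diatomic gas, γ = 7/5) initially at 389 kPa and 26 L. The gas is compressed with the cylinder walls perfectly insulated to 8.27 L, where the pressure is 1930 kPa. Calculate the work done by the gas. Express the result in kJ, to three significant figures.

W ≈ -14.6 kJ

Adiabatic: W = (P₁V₁ − P₂V₂)/(γ − 1) with γ = 7/5.
P₁V₁ = 10114 J, P₂V₂ = 15961 J.
W = (10114 − 15961) / 0.4 = -14618 J.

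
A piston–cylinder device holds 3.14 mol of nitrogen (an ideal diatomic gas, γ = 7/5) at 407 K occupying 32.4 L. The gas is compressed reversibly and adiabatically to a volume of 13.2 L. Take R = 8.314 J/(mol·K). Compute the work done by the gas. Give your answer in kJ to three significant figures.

W ≈ -11.5 kJ

Adiabatic: TV^(γ−1) = const with γ = 7/5.
T₂ = T₁ (V₁/V₂)^(γ−1) = 407 × (32.4/13.2)^0.4 = 407 × 1.432 = 582.9 K.
W_by = nCᵥ(T₁ − T₂) = (3.14)(20.79)(407 − 582.9) = -11479 J.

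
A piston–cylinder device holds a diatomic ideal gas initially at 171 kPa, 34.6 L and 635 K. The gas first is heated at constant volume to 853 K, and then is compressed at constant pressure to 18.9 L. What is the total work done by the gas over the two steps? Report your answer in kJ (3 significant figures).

W_total ≈ -3.61 kJ

Step 1 (isochoric): W = 0 (constant volume).
After step 1: P = 229.7 kPa (V unchanged).
Step 2 (isobaric): W = PΔV = (229.7 kPa)(18.9 − 34.6 L) = -3606 J.
W_total = 0 − 3606 = -3606 J.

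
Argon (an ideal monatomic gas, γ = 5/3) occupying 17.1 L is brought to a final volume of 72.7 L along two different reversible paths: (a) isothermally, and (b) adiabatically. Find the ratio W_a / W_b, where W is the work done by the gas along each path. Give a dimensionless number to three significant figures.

Path (a) isothermal: W = P₁V₁ ln(V₂/V₁) → W_a/(P₁V₁) = 1.447.
Path (b) adiabatic: W = P₁V₁(1 − (V₁/V₂)^(γ−1))/(γ−1) → W_b/(P₁V₁) = 0.9284.
W_a / W_b = 1.447 / 0.9284 = 1.559.

W_a / W_b ≈ 1.56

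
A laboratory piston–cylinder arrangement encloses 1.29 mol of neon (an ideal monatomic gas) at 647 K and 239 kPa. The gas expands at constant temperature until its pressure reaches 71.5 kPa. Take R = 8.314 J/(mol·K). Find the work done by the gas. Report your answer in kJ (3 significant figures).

Isothermal process: W = nRT ln(V₂/V₁) = nRT ln(P₁/P₂).
W = (1.29)(8.314)(647) × ln(239/71.5)
  = 6939 × ln(3.343) = 6939 × 1.207
W_by_gas = 8374 J.

W ≈ 8.37 kJ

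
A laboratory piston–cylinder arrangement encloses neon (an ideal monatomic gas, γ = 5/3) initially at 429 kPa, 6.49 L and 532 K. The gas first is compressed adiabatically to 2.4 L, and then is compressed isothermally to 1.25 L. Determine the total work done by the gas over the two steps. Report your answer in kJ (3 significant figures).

Step 1 (adiabatic): W = (P₁V₁ − P₂V₂)/(γ−1) = (2784 − 5404)/0.667 = -3930 J.
After step 1: P = 2252 kPa, V = 2.4 L, T = 1033 K.
Step 2 (isothermal): W = P₁V₁ ln(V₂/V₁) = (5404) ln(1.25/2.4) = -3525 J.
W_total = -3930 − 3525 = -7455 J.

W_total ≈ -7.46 kJ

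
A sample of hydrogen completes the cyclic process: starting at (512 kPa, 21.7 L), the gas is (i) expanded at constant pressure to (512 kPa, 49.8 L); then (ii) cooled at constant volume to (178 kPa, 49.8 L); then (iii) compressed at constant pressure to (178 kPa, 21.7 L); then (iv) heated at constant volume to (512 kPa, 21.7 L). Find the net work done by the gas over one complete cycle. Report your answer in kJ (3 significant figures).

W_net ≈ 9.39 kJ

Constant-volume legs do no work.
W(i) = (512)(49.8 − 21.7) = 14387 J; W(iii) = (178)(21.7 − 49.8) = -5002 J.
W_net = 14387 − 5002 = 9385 J (the clockwise enclosed area).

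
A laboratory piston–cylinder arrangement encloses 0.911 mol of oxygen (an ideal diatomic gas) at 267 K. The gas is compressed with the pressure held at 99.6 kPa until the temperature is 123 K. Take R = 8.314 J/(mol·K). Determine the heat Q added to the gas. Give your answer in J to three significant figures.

Q ≈ -3820 J

Isobaric: W = nRΔT = (0.911)(8.314)(-144) = -1091 J.
ΔU = nCᵥΔT with Cᵥ = 5R/2: ΔU = (0.911)(20.79)(-144) = -2727 J.
Q = ΔU + W = -2727 − 1091 = -3817 J.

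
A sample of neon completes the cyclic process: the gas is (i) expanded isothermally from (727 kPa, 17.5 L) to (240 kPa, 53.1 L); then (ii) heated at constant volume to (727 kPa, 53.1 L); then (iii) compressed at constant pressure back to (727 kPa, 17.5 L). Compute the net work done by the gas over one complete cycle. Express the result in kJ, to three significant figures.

W_net ≈ -11.8 kJ

Leg (i): W = PᵢVᵢ ln(V_f/Vᵢ) = (12722) ln(53.1/17.5) = 14122 J.
Leg (ii): W = 0.
Leg (iii): W = PΔV = (727)(17.5 − 53.1) = -25881 J.
W_net = 14122 − 25881 = -11760 J.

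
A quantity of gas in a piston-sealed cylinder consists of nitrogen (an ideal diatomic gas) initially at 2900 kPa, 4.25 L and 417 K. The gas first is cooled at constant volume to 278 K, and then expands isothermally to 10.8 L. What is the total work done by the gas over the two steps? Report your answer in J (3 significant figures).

W_total ≈ 7660 J

Step 1 (isochoric): W = 0 (constant volume).
After step 1: P = 1933 kPa (V unchanged).
Step 2 (isothermal): W = P₁V₁ ln(V₂/V₁) = (8217) ln(10.8/4.25) = 7663 J.
W_total = 0 + 7663 = 7663 J.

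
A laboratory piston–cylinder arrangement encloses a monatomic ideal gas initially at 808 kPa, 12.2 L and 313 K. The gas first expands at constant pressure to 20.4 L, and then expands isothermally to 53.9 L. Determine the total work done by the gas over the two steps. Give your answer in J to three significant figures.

W_total ≈ 22600 J

Step 1 (isobaric): W = PΔV = (808 kPa)(20.4 − 12.2 L) = 6626 J.
After step 1: P = 808 kPa, V = 20.4 L, T = 523.4 K.
Step 2 (isothermal): W = P₁V₁ ln(V₂/V₁) = (16483) ln(53.9/20.4) = 16015 J.
W_total = 6626 + 16015 = 22641 J.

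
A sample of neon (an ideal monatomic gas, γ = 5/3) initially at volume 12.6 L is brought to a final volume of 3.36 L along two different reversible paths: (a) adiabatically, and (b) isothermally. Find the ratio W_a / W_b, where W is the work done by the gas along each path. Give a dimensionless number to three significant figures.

W_a / W_b ≈ 1.60

Path (a) adiabatic: W = P₁V₁(1 − (V₁/V₂)^(γ−1))/(γ−1) → W_a/(P₁V₁) = -2.121.
Path (b) isothermal: W = P₁V₁ ln(V₂/V₁) → W_b/(P₁V₁) = -1.322.
W_a / W_b = -2.121 / -1.322 = 1.604.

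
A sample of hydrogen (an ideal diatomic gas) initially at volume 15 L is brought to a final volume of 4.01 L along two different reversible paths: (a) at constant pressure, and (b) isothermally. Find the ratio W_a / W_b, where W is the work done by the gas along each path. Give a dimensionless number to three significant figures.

Path (a) isobaric: W = P₁(V₂ − V₁) → W_a/(P₁V₁) = -0.7327.
Path (b) isothermal: W = P₁V₁ ln(V₂/V₁) → W_b/(P₁V₁) = -1.319.
W_a / W_b = -0.7327 / -1.319 = 0.5554.

W_a / W_b ≈ 0.555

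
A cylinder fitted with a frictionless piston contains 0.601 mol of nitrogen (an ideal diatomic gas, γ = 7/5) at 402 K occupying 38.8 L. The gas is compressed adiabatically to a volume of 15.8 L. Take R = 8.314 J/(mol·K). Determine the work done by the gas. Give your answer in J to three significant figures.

W ≈ -2170 J

Adiabatic: TV^(γ−1) = const with γ = 7/5.
T₂ = T₁ (V₁/V₂)^(γ−1) = 402 × (38.8/15.8)^0.4 = 402 × 1.432 = 575.8 K.
W_by = nCᵥ(T₁ − T₂) = (0.601)(20.79)(402 − 575.8) = -2171 J.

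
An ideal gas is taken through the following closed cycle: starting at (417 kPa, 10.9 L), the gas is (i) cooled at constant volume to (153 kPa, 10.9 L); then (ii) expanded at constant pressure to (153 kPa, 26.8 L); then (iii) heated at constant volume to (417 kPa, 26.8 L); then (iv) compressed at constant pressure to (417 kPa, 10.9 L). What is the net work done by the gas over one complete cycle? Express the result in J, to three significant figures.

W_net ≈ -4200 J

Constant-volume legs do no work.
W(ii) = (153)(26.8 − 10.9) = 2433 J; W(iv) = (417)(10.9 − 26.8) = -6630 J.
W_net = 2433 − 6630 = -4198 J (the counter-clockwise enclosed area).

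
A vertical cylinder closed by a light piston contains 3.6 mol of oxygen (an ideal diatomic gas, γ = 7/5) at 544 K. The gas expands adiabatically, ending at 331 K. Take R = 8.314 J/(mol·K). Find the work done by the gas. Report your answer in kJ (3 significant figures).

Adiabatic ⇒ Q = 0, so W_by = −ΔU = nCᵥ(T₁ − T₂).
Cᵥ = 5R/2 = 20.79 J/(mol·K).
W = (3.6)(20.79)(544 − 331) = 15938 J.

W ≈ 15.9 kJ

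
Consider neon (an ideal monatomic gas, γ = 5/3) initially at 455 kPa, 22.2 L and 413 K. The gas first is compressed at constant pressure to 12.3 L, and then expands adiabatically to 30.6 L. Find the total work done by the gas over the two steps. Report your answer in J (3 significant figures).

Step 1 (isobaric): W = PΔV = (455 kPa)(12.3 − 22.2 L) = -4504 J.
After step 1: P = 455 kPa, V = 12.3 L, T = 228.8 K.
Step 2 (adiabatic): W = (P₁V₁ − P₂V₂)/(γ−1) = (5596 − 3048)/0.667 = 3822 J.
W_total = -4504 + 3822 = -682 J.

W_total ≈ -682 J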